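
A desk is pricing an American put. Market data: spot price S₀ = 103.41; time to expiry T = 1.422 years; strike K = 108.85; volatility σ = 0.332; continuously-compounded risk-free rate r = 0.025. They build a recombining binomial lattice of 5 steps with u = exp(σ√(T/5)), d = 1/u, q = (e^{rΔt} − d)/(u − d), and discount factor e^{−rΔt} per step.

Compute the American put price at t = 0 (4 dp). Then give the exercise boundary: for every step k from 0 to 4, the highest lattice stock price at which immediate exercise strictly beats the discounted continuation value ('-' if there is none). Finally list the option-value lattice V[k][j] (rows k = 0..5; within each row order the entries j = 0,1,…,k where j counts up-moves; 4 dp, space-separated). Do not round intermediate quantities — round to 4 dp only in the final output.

Δt=0.28440  u=1.19369  d=0.83774  q=0.47590  discount=0.99292
step 5 (expiry): payoffs max(K−S,0) = 66.1825 48.0528 22.2198 0.0000 0.0000 0.0000
step 4: (k=4,j=0): S=50.9319, (K−S)⁺=57.9181, hold=57.1469 ⇒ V=57.9181 exercise | (k=4,j=1): S=72.5732, (K−S)⁺=36.2768, hold=35.5056 ⇒ V=36.2768 exercise | (k=4,j=2): S=103.4100, (K−S)⁺=5.4400, hold=11.5629 ⇒ V=11.5629 continue | (k=4,j=3): S=147.3495, (K−S)⁺=0.0000, hold=0.0000 ⇒ V=0.0000 continue | (k=4,j=4): S=209.9592, (K−S)⁺=0.0000, hold=0.0000 ⇒ V=0.0000 continue  boundary S*=72.5732
step 3: (k=3,j=0): S=60.7972, (K−S)⁺=48.0528, hold=47.2817 ⇒ V=48.0528 exercise | (k=3,j=1): S=86.6302, (K−S)⁺=22.2198, hold=24.3418 ⇒ V=24.3418 continue | (k=3,j=2): S=123.4399, (K−S)⁺=0.0000, hold=6.0172 ⇒ V=6.0172 continue | (k=3,j=3): S=175.8902, (K−S)⁺=0.0000, hold=0.0000 ⇒ V=0.0000 continue  boundary S*=60.7972
step 2: (k=2,j=0): S=72.5732, (K−S)⁺=36.2768, hold=36.5083 ⇒ V=36.5083 continue | (k=2,j=1): S=103.4100, (K−S)⁺=5.4400, hold=15.5105 ⇒ V=15.5105 continue | (k=2,j=2): S=147.3495, (K−S)⁺=0.0000, hold=3.1313 ⇒ V=3.1313 continue  boundary S*=-
step 1: (k=1,j=0): S=86.6302, (K−S)⁺=22.2198, hold=26.3277 ⇒ V=26.3277 continue | (k=1,j=1): S=123.4399, (K−S)⁺=0.0000, hold=9.5511 ⇒ V=9.5511 continue  boundary S*=-
step 0: (k=0,j=0): S=103.4100, (K−S)⁺=5.4400, hold=18.2138 ⇒ V=18.2138 continue  boundary S*=-

price = 18.2138
boundary = - - - 60.7972 72.5732
tree:
18.2138
26.3277 9.5511
36.5083 15.5105 3.1313
48.0528 24.3418 6.0172 0.0000
57.9181 36.2768 11.5629 0.0000 0.0000
66.1825 48.0528 22.2198 0.0000 0.0000 0.0000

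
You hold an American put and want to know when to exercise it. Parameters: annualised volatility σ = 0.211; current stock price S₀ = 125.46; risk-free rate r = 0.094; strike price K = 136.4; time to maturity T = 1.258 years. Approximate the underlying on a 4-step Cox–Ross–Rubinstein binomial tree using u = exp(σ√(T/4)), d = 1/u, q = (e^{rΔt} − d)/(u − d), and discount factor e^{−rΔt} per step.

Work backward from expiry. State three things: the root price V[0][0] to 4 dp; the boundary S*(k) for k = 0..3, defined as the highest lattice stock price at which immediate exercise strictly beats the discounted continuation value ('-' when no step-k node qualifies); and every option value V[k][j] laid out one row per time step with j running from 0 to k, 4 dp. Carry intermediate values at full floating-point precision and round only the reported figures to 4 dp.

Δt=0.31450, u=1.12561, d=0.88840, q=0.59694, disc=e^(-rΔt)=0.97087
k=4 terminal: V=max(K-S,0) → 58.2469 37.3794 10.9400 0.0000 0.0000
k=3: j=0 S=87.9702 intr=48.4298 cont=44.4564 V=48.4298[EX]; j=1 S=111.4591 intr=24.9409 cont=20.9675 V=24.9409[EX]; j=2 S=141.2196 intr=0.0000 cont=4.2810 V=4.2810[hold]; j=3 S=178.9265 intr=0.0000 cont=0.0000 V=0.0000[hold]  S*(3)=111.4591
k=2: j=0 S=99.0206 intr=37.3794 cont=33.4060 V=37.3794[EX]; j=1 S=125.4600 intr=10.9400 cont=12.2409 V=12.2409[hold]; j=2 S=158.9589 intr=0.0000 cont=1.6752 V=1.6752[hold]  S*(2)=99.0206
k=1: j=0 S=111.4591 intr=24.9409 cont=21.7215 V=24.9409[EX]; j=1 S=141.2196 intr=0.0000 cont=5.7610 V=5.7610[hold]  S*(1)=111.4591
k=0: j=0 S=125.4600 intr=10.9400 cont=13.0986 V=13.0986[hold]  S*(0)=-

price = 13.0986
boundary = - 111.4591 99.0206 111.4591
tree:
13.0986
24.9409 5.7610
37.3794 12.2409 1.6752
48.4298 24.9409 4.2810 0.0000
58.2469 37.3794 10.9400 0.0000 0.0000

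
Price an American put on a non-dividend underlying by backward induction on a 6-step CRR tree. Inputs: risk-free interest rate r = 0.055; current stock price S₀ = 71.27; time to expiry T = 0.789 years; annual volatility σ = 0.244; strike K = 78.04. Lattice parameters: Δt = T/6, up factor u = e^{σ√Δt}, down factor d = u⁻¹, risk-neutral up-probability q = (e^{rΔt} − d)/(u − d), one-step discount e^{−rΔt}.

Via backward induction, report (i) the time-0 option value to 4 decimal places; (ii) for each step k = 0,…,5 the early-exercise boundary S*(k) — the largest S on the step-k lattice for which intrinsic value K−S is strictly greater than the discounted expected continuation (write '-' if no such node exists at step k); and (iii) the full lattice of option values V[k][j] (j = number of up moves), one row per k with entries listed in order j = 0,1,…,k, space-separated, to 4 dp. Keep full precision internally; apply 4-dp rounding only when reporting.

price = 9.0094
boundary = - - 59.7108 65.2349 59.7108 65.2349
tree:
9.0094
13.1038 5.3386
18.3292 8.4415 2.5359
23.3855 12.8051 4.5132 0.7379
28.0137 18.3292 7.7825 1.5447 0.0000
32.2499 23.3855 12.8051 3.2339 0.0000 0.0000
36.1274 28.0137 18.3292 6.7700 0.0000 0.0000 0.0000

Δt=0.13150  u=1.09251  d=0.91532  q=0.51886  discount=0.99279
step 6 (expiry): payoffs max(K−S,0) = 36.1274 28.0137 18.3292 6.7700 0.0000 0.0000 0.0000
step 5: (k=5,j=0): S=45.7901, (K−S)⁺=32.2499, hold=31.6875 ⇒ V=32.2499 exercise | (k=5,j=1): S=54.6545, (K−S)⁺=23.3855, hold=22.8232 ⇒ V=23.3855 exercise | (k=5,j=2): S=65.2349, (K−S)⁺=12.8051, hold=12.2428 ⇒ V=12.8051 exercise | (k=5,j=3): S=77.8635, (K−S)⁺=0.1765, hold=3.2339 ⇒ V=3.2339 continue | (k=5,j=4): S=92.9368, (K−S)⁺=0.0000, hold=0.0000 ⇒ V=0.0000 continue | (k=5,j=5): S=110.9282, (K−S)⁺=0.0000, hold=0.0000 ⇒ V=0.0000 continue  boundary S*=65.2349
step 4: (k=4,j=0): S=50.0263, (K−S)⁺=28.0137, hold=27.4513 ⇒ V=28.0137 exercise | (k=4,j=1): S=59.7108, (K−S)⁺=18.3292, hold=17.7668 ⇒ V=18.3292 exercise | (k=4,j=2): S=71.2700, (K−S)⁺=6.7700, hold=7.7825 ⇒ V=7.7825 continue | (k=4,j=3): S=85.0669, (K−S)⁺=0.0000, hold=1.5447 ⇒ V=1.5447 continue | (k=4,j=4): S=101.5348, (K−S)⁺=0.0000, hold=0.0000 ⇒ V=0.0000 continue  boundary S*=59.7108
step 3: (k=3,j=0): S=54.6545, (K−S)⁺=23.3855, hold=22.8232 ⇒ V=23.3855 exercise | (k=3,j=1): S=65.2349, (K−S)⁺=12.8051, hold=12.7643 ⇒ V=12.8051 exercise | (k=3,j=2): S=77.8635, (K−S)⁺=0.1765, hold=4.5132 ⇒ V=4.5132 continue | (k=3,j=3): S=92.9368, (K−S)⁺=0.0000, hold=0.7379 ⇒ V=0.7379 continue  boundary S*=65.2349
step 2: (k=2,j=0): S=59.7108, (K−S)⁺=18.3292, hold=17.7668 ⇒ V=18.3292 exercise | (k=2,j=1): S=71.2700, (K−S)⁺=6.7700, hold=8.4415 ⇒ V=8.4415 continue | (k=2,j=2): S=85.0669, (K−S)⁺=0.0000, hold=2.5359 ⇒ V=2.5359 continue  boundary S*=59.7108
step 1: (k=1,j=0): S=65.2349, (K−S)⁺=12.8051, hold=13.1038 ⇒ V=13.1038 continue | (k=1,j=1): S=77.8635, (K−S)⁺=0.1765, hold=5.3386 ⇒ V=5.3386 continue  boundary S*=-
step 0: (k=0,j=0): S=71.2700, (K−S)⁺=6.7700, hold=9.0094 ⇒ V=9.0094 continue  boundary S*=-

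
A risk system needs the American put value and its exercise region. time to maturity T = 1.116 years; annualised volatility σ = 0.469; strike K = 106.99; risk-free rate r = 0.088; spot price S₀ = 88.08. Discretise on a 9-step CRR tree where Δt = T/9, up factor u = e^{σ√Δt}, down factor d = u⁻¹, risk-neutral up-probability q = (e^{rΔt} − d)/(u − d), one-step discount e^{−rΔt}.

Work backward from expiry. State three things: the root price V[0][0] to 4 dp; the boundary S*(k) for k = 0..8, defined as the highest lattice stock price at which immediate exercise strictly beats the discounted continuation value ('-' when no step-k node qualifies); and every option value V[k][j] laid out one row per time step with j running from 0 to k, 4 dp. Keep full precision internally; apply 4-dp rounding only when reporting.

price = 25.2149
boundary = - - 63.3036 53.6665 63.3036 74.6711 63.3036 74.6711 88.0800
tree:
25.2149
33.6802 17.0324
43.6864 24.0945 10.1169
53.3235 33.0249 15.4063 4.8783
61.4934 43.6864 22.7477 8.1659 1.5910
68.4196 53.3235 32.3189 13.3677 2.9743 0.1974
74.2913 61.4934 43.6864 21.2361 5.5374 0.3928 0.0000
79.2692 68.4196 53.3235 32.3189 10.2608 0.7814 0.0000 0.0000
83.4893 74.2913 61.4934 43.6864 18.9100 1.5547 0.0000 0.0000 0.0000
87.0669 79.2692 68.4196 53.3235 32.3189 3.0933 0.0000 0.0000 0.0000 0.0000

Δt=0.12400  u=1.17957  d=0.84776  q=0.49187  discount=0.98915
step 9 (expiry): payoffs max(K−S,0) = 87.0669 79.2692 68.4196 53.3235 32.3189 3.0933 0.0000 0.0000 0.0000 0.0000
step 8: (k=8,j=0): S=23.5007, (K−S)⁺=83.4893, hold=82.3282 ⇒ V=83.4893 exercise | (k=8,j=1): S=32.6987, (K−S)⁺=74.2913, hold=73.1302 ⇒ V=74.2913 exercise | (k=8,j=2): S=45.4966, (K−S)⁺=61.4934, hold=60.3323 ⇒ V=61.4934 exercise | (k=8,j=3): S=63.3036, (K−S)⁺=43.6864, hold=42.5253 ⇒ V=43.6864 exercise | (k=8,j=4): S=88.0800, (K−S)⁺=18.9100, hold=17.7489 ⇒ V=18.9100 exercise | (k=8,j=5): S=122.5537, (K−S)⁺=0.0000, hold=1.5547 ⇒ V=1.5547 continue | (k=8,j=6): S=170.5201, (K−S)⁺=0.0000, hold=0.0000 ⇒ V=0.0000 continue | (k=8,j=7): S=237.2601, (K−S)⁺=0.0000, hold=0.0000 ⇒ V=0.0000 continue | (k=8,j=8): S=330.1216, (K−S)⁺=0.0000, hold=0.0000 ⇒ V=0.0000 continue  boundary S*=88.0800
step 7: (k=7,j=0): S=27.7208, (K−S)⁺=79.2692, hold=78.1081 ⇒ V=79.2692 exercise | (k=7,j=1): S=38.5704, (K−S)⁺=68.4196, hold=67.2584 ⇒ V=68.4196 exercise | (k=7,j=2): S=53.6665, (K−S)⁺=53.3235, hold=52.1623 ⇒ V=53.3235 exercise | (k=7,j=3): S=74.6711, (K−S)⁺=32.3189, hold=31.1577 ⇒ V=32.3189 exercise | (k=7,j=4): S=103.8967, (K−S)⁺=3.0933, hold=10.2608 ⇒ V=10.2608 continue | (k=7,j=5): S=144.5610, (K−S)⁺=0.0000, hold=0.7814 ⇒ V=0.7814 continue | (k=7,j=6): S=201.1408, (K−S)⁺=0.0000, hold=0.0000 ⇒ V=0.0000 continue | (k=7,j=7): S=279.8655, (K−S)⁺=0.0000, hold=0.0000 ⇒ V=0.0000 continue  boundary S*=74.6711
step 6: (k=6,j=0): S=32.6987, (K−S)⁺=74.2913, hold=73.1302 ⇒ V=74.2913 exercise | (k=6,j=1): S=45.4966, (K−S)⁺=61.4934, hold=60.3323 ⇒ V=61.4934 exercise | (k=6,j=2): S=63.3036, (K−S)⁺=43.6864, hold=42.5253 ⇒ V=43.6864 exercise | (k=6,j=3): S=88.0800, (K−S)⁺=18.9100, hold=21.2361 ⇒ V=21.2361 continue | (k=6,j=4): S=122.5537, (K−S)⁺=0.0000, hold=5.5374 ⇒ V=5.5374 continue | (k=6,j=5): S=170.5201, (K−S)⁺=0.0000, hold=0.3928 ⇒ V=0.3928 continue | (k=6,j=6): S=237.2601, (K−S)⁺=0.0000, hold=0.0000 ⇒ V=0.0000 continue  boundary S*=63.3036
step 5: (k=5,j=0): S=38.5704, (K−S)⁺=68.4196, hold=67.2584 ⇒ V=68.4196 exercise | (k=5,j=1): S=53.6665, (K−S)⁺=53.3235, hold=52.1623 ⇒ V=53.3235 exercise | (k=5,j=2): S=74.6711, (K−S)⁺=32.3189, hold=32.2895 ⇒ V=32.3189 exercise | (k=5,j=3): S=103.8967, (K−S)⁺=3.0933, hold=13.3677 ⇒ V=13.3677 continue | (k=5,j=4): S=144.5610, (K−S)⁺=0.0000, hold=2.9743 ⇒ V=2.9743 continue | (k=5,j=5): S=201.1408, (K−S)⁺=0.0000, hold=0.1974 ⇒ V=0.1974 continue  boundary S*=74.6711
step 4: (k=4,j=0): S=45.4966, (K−S)⁺=61.4934, hold=60.3323 ⇒ V=61.4934 exercise | (k=4,j=1): S=63.3036, (K−S)⁺=43.6864, hold=42.5253 ⇒ V=43.6864 exercise | (k=4,j=2): S=88.0800, (K−S)⁺=18.9100, hold=22.7477 ⇒ V=22.7477 continue | (k=4,j=3): S=122.5537, (K−S)⁺=0.0000, hold=8.1659 ⇒ V=8.1659 continue | (k=4,j=4): S=170.5201, (K−S)⁺=0.0000, hold=1.5910 ⇒ V=1.5910 continue  boundary S*=63.3036
step 3: (k=3,j=0): S=53.6665, (K−S)⁺=53.3235, hold=52.1623 ⇒ V=53.3235 exercise | (k=3,j=1): S=74.6711, (K−S)⁺=32.3189, hold=33.0249 ⇒ V=33.0249 continue | (k=3,j=2): S=103.8967, (K−S)⁺=3.0933, hold=15.4063 ⇒ V=15.4063 continue | (k=3,j=3): S=144.5610, (K−S)⁺=0.0000, hold=4.8783 ⇒ V=4.8783 continue  boundary S*=53.6665
step 2: (k=2,j=0): S=63.3036, (K−S)⁺=43.6864, hold=42.8688 ⇒ V=43.6864 exercise | (k=2,j=1): S=88.0800, (K−S)⁺=18.9100, hold=24.0945 ⇒ V=24.0945 continue | (k=2,j=2): S=122.5537, (K−S)⁺=0.0000, hold=10.1169 ⇒ V=10.1169 continue  boundary S*=63.3036
step 1: (k=1,j=0): S=74.6711, (K−S)⁺=32.3189, hold=33.6802 ⇒ V=33.6802 continue | (k=1,j=1): S=103.8967, (K−S)⁺=3.0933, hold=17.0324 ⇒ V=17.0324 continue  boundary S*=-
step 0: (k=0,j=0): S=88.0800, (K−S)⁺=18.9100, hold=25.2149 ⇒ V=25.2149 continue  boundary S*=-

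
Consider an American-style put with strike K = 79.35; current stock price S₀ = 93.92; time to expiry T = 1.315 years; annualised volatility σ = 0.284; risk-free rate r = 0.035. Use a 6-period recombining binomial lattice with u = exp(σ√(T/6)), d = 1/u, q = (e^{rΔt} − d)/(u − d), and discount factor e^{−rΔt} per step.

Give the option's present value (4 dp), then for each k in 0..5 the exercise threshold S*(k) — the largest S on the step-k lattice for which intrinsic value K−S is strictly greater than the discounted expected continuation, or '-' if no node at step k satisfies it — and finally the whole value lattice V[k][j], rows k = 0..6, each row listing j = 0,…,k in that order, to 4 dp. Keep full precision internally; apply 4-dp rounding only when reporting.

price = 4.6479
boundary = - - - - 55.1812 63.0279
tree:
4.6479
7.3879 1.9323
11.4132 3.4073 0.4617
17.0049 5.9015 0.9225 0.0000
24.1688 9.9804 1.8433 0.0000 0.0000
31.0386 16.3221 3.6832 0.0000 0.0000 0.0000
37.0532 24.1688 7.3596 0.0000 0.0000 0.0000 0.0000

params: Δt=0.21917 u=1.14220 d=0.87550 q=0.49568 e^(-rΔt)=0.99236
t_6 payoffs: 37.0532 24.1688 7.3596 0.0000 0.0000 0.0000 0.0000
t_5: node(5,0) S=48.3114 payoff=31.0386 vs cont=30.4323 → 31.0386 [stop]  node(5,1) S=63.0279 payoff=16.3221 vs cont=15.7157 → 16.3221 [stop]  node(5,2) S=82.2274 payoff=0.0000 vs cont=3.6832 → 3.6832 [wait]  node(5,3) S=107.2753 payoff=0.0000 vs cont=0.0000 → 0.0000 [wait]  node(5,4) S=139.9534 payoff=0.0000 vs cont=0.0000 → 0.0000 [wait]  node(5,5) S=182.5857 payoff=0.0000 vs cont=0.0000 → 0.0000 [wait]  ⇒ S*(5)=63.0279
t_4: node(4,0) S=55.1812 payoff=24.1688 vs cont=23.5625 → 24.1688 [stop]  node(4,1) S=71.9904 payoff=7.3596 vs cont=9.9804 → 9.9804 [wait]  node(4,2) S=93.9200 payoff=0.0000 vs cont=1.8433 → 1.8433 [wait]  node(4,3) S=122.5298 payoff=0.0000 vs cont=0.0000 → 0.0000 [wait]  node(4,4) S=159.8546 payoff=0.0000 vs cont=0.0000 → 0.0000 [wait]  ⇒ S*(4)=55.1812
t_3: node(3,0) S=63.0279 payoff=16.3221 vs cont=17.0049 → 17.0049 [wait]  node(3,1) S=82.2274 payoff=0.0000 vs cont=5.9015 → 5.9015 [wait]  node(3,2) S=107.2753 payoff=0.0000 vs cont=0.9225 → 0.9225 [wait]  node(3,3) S=139.9534 payoff=0.0000 vs cont=0.0000 → 0.0000 [wait]  ⇒ S*(3)=-
t_2: node(2,0) S=71.9904 payoff=7.3596 vs cont=11.4132 → 11.4132 [wait]  node(2,1) S=93.9200 payoff=0.0000 vs cont=3.4073 → 3.4073 [wait]  node(2,2) S=122.5298 payoff=0.0000 vs cont=0.4617 → 0.4617 [wait]  ⇒ S*(2)=-
t_1: node(1,0) S=82.2274 payoff=0.0000 vs cont=7.3879 → 7.3879 [wait]  node(1,1) S=107.2753 payoff=0.0000 vs cont=1.9323 → 1.9323 [wait]  ⇒ S*(1)=-
t_0: node(0,0) S=93.9200 payoff=0.0000 vs cont=4.6479 → 4.6479 [wait]  ⇒ S*(0)=-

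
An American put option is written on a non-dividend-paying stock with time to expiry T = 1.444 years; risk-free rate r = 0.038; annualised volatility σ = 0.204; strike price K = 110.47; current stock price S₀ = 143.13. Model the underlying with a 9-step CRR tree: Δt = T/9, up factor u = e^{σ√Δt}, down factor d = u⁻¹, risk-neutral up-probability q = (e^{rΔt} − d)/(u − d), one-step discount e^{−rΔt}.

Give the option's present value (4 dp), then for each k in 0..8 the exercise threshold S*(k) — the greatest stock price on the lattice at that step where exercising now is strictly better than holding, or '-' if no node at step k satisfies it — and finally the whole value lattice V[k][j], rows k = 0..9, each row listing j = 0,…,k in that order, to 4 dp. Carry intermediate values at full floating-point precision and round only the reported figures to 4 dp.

Δt=0.16044  u=1.08514  d=0.92154  q=0.51696  discount=0.99392
step 9 (expiry): payoffs max(K−S,0) = 41.8672 29.6875 15.3455 0.0000 0.0000 0.0000 0.0000 0.0000 0.0000 0.0000
step 8: (k=8,j=0): S=74.4440, (K−S)⁺=36.0260, hold=35.3545 ⇒ V=36.0260 exercise | (k=8,j=1): S=87.6607, (K−S)⁺=22.8093, hold=22.1378 ⇒ V=22.8093 exercise | (k=8,j=2): S=103.2239, (K−S)⁺=7.2461, hold=7.3674 ⇒ V=7.3674 continue | (k=8,j=3): S=121.5501, (K−S)⁺=0.0000, hold=0.0000 ⇒ V=0.0000 continue | (k=8,j=4): S=143.1300, (K−S)⁺=0.0000, hold=0.0000 ⇒ V=0.0000 continue | (k=8,j=5): S=168.5411, (K−S)⁺=0.0000, hold=0.0000 ⇒ V=0.0000 continue | (k=8,j=6): S=198.4637, (K−S)⁺=0.0000, hold=0.0000 ⇒ V=0.0000 continue | (k=8,j=7): S=233.6987, (K−S)⁺=0.0000, hold=0.0000 ⇒ V=0.0000 continue | (k=8,j=8): S=275.1893, (K−S)⁺=0.0000, hold=0.0000 ⇒ V=0.0000 continue  boundary S*=87.6607
step 7: (k=7,j=0): S=80.7825, (K−S)⁺=29.6875, hold=29.0160 ⇒ V=29.6875 exercise | (k=7,j=1): S=95.1245, (K−S)⁺=15.3455, hold=14.7363 ⇒ V=15.3455 exercise | (k=7,j=2): S=112.0128, (K−S)⁺=0.0000, hold=3.5371 ⇒ V=3.5371 continue | (k=7,j=3): S=131.8995, (K−S)⁺=0.0000, hold=0.0000 ⇒ V=0.0000 continue | (k=7,j=4): S=155.3167, (K−S)⁺=0.0000, hold=0.0000 ⇒ V=0.0000 continue | (k=7,j=5): S=182.8915, (K−S)⁺=0.0000, hold=0.0000 ⇒ V=0.0000 continue | (k=7,j=6): S=215.3618, (K−S)⁺=0.0000, hold=0.0000 ⇒ V=0.0000 continue | (k=7,j=7): S=253.5969, (K−S)⁺=0.0000, hold=0.0000 ⇒ V=0.0000 continue  boundary S*=95.1245
step 6: (k=6,j=0): S=87.6607, (K−S)⁺=22.8093, hold=22.1378 ⇒ V=22.8093 exercise | (k=6,j=1): S=103.2239, (K−S)⁺=7.2461, hold=9.1848 ⇒ V=9.1848 continue | (k=6,j=2): S=121.5501, (K−S)⁺=0.0000, hold=1.6982 ⇒ V=1.6982 continue | (k=6,j=3): S=143.1300, (K−S)⁺=0.0000, hold=0.0000 ⇒ V=0.0000 continue | (k=6,j=4): S=168.5411, (K−S)⁺=0.0000, hold=0.0000 ⇒ V=0.0000 continue | (k=6,j=5): S=198.4637, (K−S)⁺=0.0000, hold=0.0000 ⇒ V=0.0000 continue | (k=6,j=6): S=233.6987, (K−S)⁺=0.0000, hold=0.0000 ⇒ V=0.0000 continue  boundary S*=87.6607
step 5: (k=5,j=0): S=95.1245, (K−S)⁺=15.3455, hold=15.6701 ⇒ V=15.6701 continue | (k=5,j=1): S=112.0128, (K−S)⁺=0.0000, hold=5.2822 ⇒ V=5.2822 continue | (k=5,j=2): S=131.8995, (K−S)⁺=0.0000, hold=0.8153 ⇒ V=0.8153 continue | (k=5,j=3): S=155.3167, (K−S)⁺=0.0000, hold=0.0000 ⇒ V=0.0000 continue | (k=5,j=4): S=182.8915, (K−S)⁺=0.0000, hold=0.0000 ⇒ V=0.0000 continue | (k=5,j=5): S=215.3618, (K−S)⁺=0.0000, hold=0.0000 ⇒ V=0.0000 continue  boundary S*=-
step 4: (k=4,j=0): S=103.2239, (K−S)⁺=7.2461, hold=10.2374 ⇒ V=10.2374 continue | (k=4,j=1): S=121.5501, (K−S)⁺=0.0000, hold=2.9549 ⇒ V=2.9549 continue | (k=4,j=2): S=143.1300, (K−S)⁺=0.0000, hold=0.3914 ⇒ V=0.3914 continue | (k=4,j=3): S=168.5411, (K−S)⁺=0.0000, hold=0.0000 ⇒ V=0.0000 continue | (k=4,j=4): S=198.4637, (K−S)⁺=0.0000, hold=0.0000 ⇒ V=0.0000 continue  boundary S*=-
step 3: (k=3,j=0): S=112.0128, (K−S)⁺=0.0000, hold=6.4333 ⇒ V=6.4333 continue | (k=3,j=1): S=131.8995, (K−S)⁺=0.0000, hold=1.6198 ⇒ V=1.6198 continue | (k=3,j=2): S=155.3167, (K−S)⁺=0.0000, hold=0.1879 ⇒ V=0.1879 continue | (k=3,j=3): S=182.8915, (K−S)⁺=0.0000, hold=0.0000 ⇒ V=0.0000 continue  boundary S*=-
step 2: (k=2,j=0): S=121.5501, (K−S)⁺=0.0000, hold=3.9209 ⇒ V=3.9209 continue | (k=2,j=1): S=143.1300, (K−S)⁺=0.0000, hold=0.8742 ⇒ V=0.8742 continue | (k=2,j=2): S=168.5411, (K−S)⁺=0.0000, hold=0.0902 ⇒ V=0.0902 continue  boundary S*=-
step 1: (k=1,j=0): S=131.8995, (K−S)⁺=0.0000, hold=2.3316 ⇒ V=2.3316 continue | (k=1,j=1): S=155.3167, (K−S)⁺=0.0000, hold=0.4661 ⇒ V=0.4661 continue  boundary S*=-
step 0: (k=0,j=0): S=143.1300, (K−S)⁺=0.0000, hold=1.3589 ⇒ V=1.3589 continue  boundary S*=-

price = 1.3589
boundary = - - - - - - 87.6607 95.1245 87.6607
tree:
1.3589
2.3316 0.4661
3.9209 0.8742 0.0902
6.4333 1.6198 0.1879 0.0000
10.2374 2.9549 0.3914 0.0000 0.0000
15.6701 5.2822 0.8153 0.0000 0.0000 0.0000
22.8093 9.1848 1.6982 0.0000 0.0000 0.0000 0.0000
29.6875 15.3455 3.5371 0.0000 0.0000 0.0000 0.0000 0.0000
36.0260 22.8093 7.3674 0.0000 0.0000 0.0000 0.0000 0.0000 0.0000
41.8672 29.6875 15.3455 0.0000 0.0000 0.0000 0.0000 0.0000 0.0000 0.0000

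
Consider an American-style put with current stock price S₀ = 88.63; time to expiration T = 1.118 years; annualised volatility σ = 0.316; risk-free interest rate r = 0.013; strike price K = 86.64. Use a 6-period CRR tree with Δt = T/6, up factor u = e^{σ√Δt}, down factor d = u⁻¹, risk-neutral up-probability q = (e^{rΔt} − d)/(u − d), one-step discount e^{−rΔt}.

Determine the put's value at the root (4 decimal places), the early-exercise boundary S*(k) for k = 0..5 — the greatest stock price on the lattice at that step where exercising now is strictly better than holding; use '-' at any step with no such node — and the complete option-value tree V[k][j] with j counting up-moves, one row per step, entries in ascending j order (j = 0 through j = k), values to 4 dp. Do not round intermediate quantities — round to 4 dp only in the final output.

params: Δt=0.18633 u=1.14615 d=0.87249 q=0.47481 e^(-rΔt)=0.99758
t_6 payoffs: 47.5434 35.2806 19.1716 0.0000 0.0000 0.0000 0.0000
t_5: node(5,0) S=44.8105 payoff=41.8295 vs cont=41.6199 → 41.8295 [stop]  node(5,1) S=58.8654 payoff=27.7746 vs cont=27.5650 → 27.7746 [stop]  node(5,2) S=77.3287 payoff=9.3113 vs cont=10.0443 → 10.0443 [wait]  node(5,3) S=101.5830 payoff=0.0000 vs cont=0.0000 → 0.0000 [wait]  node(5,4) S=133.4447 payoff=0.0000 vs cont=0.0000 → 0.0000 [wait]  node(5,5) S=175.3000 payoff=0.0000 vs cont=0.0000 → 0.0000 [wait]  ⇒ S*(5)=58.8654
t_4: node(4,0) S=51.3594 payoff=35.2806 vs cont=35.0710 → 35.2806 [stop]  node(4,1) S=67.4684 payoff=19.1716 vs cont=19.3092 → 19.3092 [wait]  node(4,2) S=88.6300 payoff=0.0000 vs cont=5.2624 → 5.2624 [wait]  node(4,3) S=116.4290 payoff=0.0000 vs cont=0.0000 → 0.0000 [wait]  node(4,4) S=152.9472 payoff=0.0000 vs cont=0.0000 → 0.0000 [wait]  ⇒ S*(4)=51.3594
t_3: node(3,0) S=58.8654 payoff=27.7746 vs cont=27.6301 → 27.7746 [stop]  node(3,1) S=77.3287 payoff=9.3113 vs cont=12.6090 → 12.6090 [wait]  node(3,2) S=101.5830 payoff=0.0000 vs cont=2.7570 → 2.7570 [wait]  node(3,3) S=133.4447 payoff=0.0000 vs cont=0.0000 → 0.0000 [wait]  ⇒ S*(3)=58.8654
t_2: node(2,0) S=67.4684 payoff=19.1716 vs cont=20.5240 → 20.5240 [wait]  node(2,1) S=88.6300 payoff=0.0000 vs cont=7.9120 → 7.9120 [wait]  node(2,2) S=116.4290 payoff=0.0000 vs cont=1.4445 → 1.4445 [wait]  ⇒ S*(2)=-
t_1: node(1,0) S=77.3287 payoff=9.3113 vs cont=14.5004 → 14.5004 [wait]  node(1,1) S=101.5830 payoff=0.0000 vs cont=4.8294 → 4.8294 [wait]  ⇒ S*(1)=-
t_0: node(0,0) S=88.6300 payoff=0.0000 vs cont=9.8845 → 9.8845 [wait]  ⇒ S*(0)=-

price = 9.8845
boundary = - - - 58.8654 51.3594 58.8654
tree:
9.8845
14.5004 4.8294
20.5240 7.9120 1.4445
27.7746 12.6090 2.7570 0.0000
35.2806 19.3092 5.2624 0.0000 0.0000
41.8295 27.7746 10.0443 0.0000 0.0000 0.0000
47.5434 35.2806 19.1716 0.0000 0.0000 0.0000 0.0000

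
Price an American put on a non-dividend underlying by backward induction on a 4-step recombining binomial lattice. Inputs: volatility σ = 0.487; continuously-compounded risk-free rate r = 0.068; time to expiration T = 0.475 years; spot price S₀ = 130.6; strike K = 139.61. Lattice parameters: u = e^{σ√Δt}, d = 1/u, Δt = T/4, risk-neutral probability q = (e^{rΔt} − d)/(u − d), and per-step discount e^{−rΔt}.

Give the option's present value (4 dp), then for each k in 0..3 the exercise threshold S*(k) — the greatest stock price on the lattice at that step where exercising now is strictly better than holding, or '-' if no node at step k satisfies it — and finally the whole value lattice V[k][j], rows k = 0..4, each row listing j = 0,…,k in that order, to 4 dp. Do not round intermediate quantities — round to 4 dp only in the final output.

price = 21.1996
boundary = - - 93.3632 110.4230
tree:
21.1996
31.9842 9.9746
46.2468 17.2055 2.3772
60.6709 29.1870 4.6280 0.0000
72.8666 46.2468 9.0100 0.0000 0.0000

Δt=0.11875  u=1.18272  d=0.84551  q=0.48219  discount=0.99196
step 4 (expiry): payoffs max(K−S,0) = 72.8666 46.2468 9.0100 0.0000 0.0000
step 3: (k=3,j=0): S=78.9391, (K−S)⁺=60.6709, hold=59.5481 ⇒ V=60.6709 exercise | (k=3,j=1): S=110.4230, (K−S)⁺=29.1870, hold=28.0642 ⇒ V=29.1870 exercise | (k=3,j=2): S=154.4638, (K−S)⁺=0.0000, hold=4.6280 ⇒ V=4.6280 continue | (k=3,j=3): S=216.0698, (K−S)⁺=0.0000, hold=0.0000 ⇒ V=0.0000 continue  boundary S*=110.4230
step 2: (k=2,j=0): S=93.3632, (K−S)⁺=46.2468, hold=45.1240 ⇒ V=46.2468 exercise | (k=2,j=1): S=130.6000, (K−S)⁺=9.0100, hold=17.2055 ⇒ V=17.2055 continue | (k=2,j=2): S=182.6882, (K−S)⁺=0.0000, hold=2.3772 ⇒ V=2.3772 continue  boundary S*=93.3632
step 1: (k=1,j=0): S=110.4230, (K−S)⁺=29.1870, hold=31.9842 ⇒ V=31.9842 continue | (k=1,j=1): S=154.4638, (K−S)⁺=0.0000, hold=9.9746 ⇒ V=9.9746 continue  boundary S*=-
step 0: (k=0,j=0): S=130.6000, (K−S)⁺=9.0100, hold=21.1996 ⇒ V=21.1996 continue  boundary S*=-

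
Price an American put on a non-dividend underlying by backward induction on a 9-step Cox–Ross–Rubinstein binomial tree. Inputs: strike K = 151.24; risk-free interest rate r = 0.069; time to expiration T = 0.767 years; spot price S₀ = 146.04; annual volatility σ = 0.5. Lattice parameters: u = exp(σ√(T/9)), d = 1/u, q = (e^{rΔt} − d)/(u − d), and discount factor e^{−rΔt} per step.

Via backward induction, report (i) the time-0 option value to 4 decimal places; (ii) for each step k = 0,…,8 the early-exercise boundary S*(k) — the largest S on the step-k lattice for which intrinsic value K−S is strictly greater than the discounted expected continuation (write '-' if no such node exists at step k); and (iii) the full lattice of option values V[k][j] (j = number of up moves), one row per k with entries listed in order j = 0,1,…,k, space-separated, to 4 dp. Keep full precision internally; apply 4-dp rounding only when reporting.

params: Δt=0.08522 u=1.15715 d=0.86419 q=0.48370 e^(-rΔt)=0.99414
t_9 payoffs: 111.9801 98.6708 80.8494 56.9865 25.0339 0.0000 0.0000 0.0000 0.0000 0.0000
t_8: node(8,0) S=45.4297 payoff=105.8103 vs cont=104.9235 → 105.8103 [stop]  node(8,1) S=60.8307 payoff=90.4093 vs cont=89.5225 → 90.4093 [stop]  node(8,2) S=81.4528 payoff=69.7872 vs cont=68.9005 → 69.7872 [stop]  node(8,3) S=109.0659 payoff=42.1741 vs cont=41.2874 → 42.1741 [stop]  node(8,4) S=146.0400 payoff=5.2000 vs cont=12.8491 → 12.8491 [wait]  node(8,5) S=195.5486 payoff=0.0000 vs cont=0.0000 → 0.0000 [wait]  node(8,6) S=261.8410 payoff=0.0000 vs cont=0.0000 → 0.0000 [wait]  node(8,7) S=350.6070 payoff=0.0000 vs cont=0.0000 → 0.0000 [wait]  node(8,8) S=469.4653 payoff=0.0000 vs cont=0.0000 → 0.0000 [wait]  ⇒ S*(8)=109.0659
t_7: node(7,0) S=52.5692 payoff=98.6708 vs cont=97.7840 → 98.6708 [stop]  node(7,1) S=70.3906 payoff=80.8494 vs cont=79.9627 → 80.8494 [stop]  node(7,2) S=94.2535 payoff=56.9865 vs cont=56.0998 → 56.9865 [stop]  node(7,3) S=126.2061 payoff=25.0339 vs cont=27.8254 → 27.8254 [wait]  node(7,4) S=168.9909 payoff=0.0000 vs cont=6.5950 → 6.5950 [wait]  node(7,5) S=226.2800 payoff=0.0000 vs cont=0.0000 → 0.0000 [wait]  node(7,6) S=302.9906 payoff=0.0000 vs cont=0.0000 → 0.0000 [wait]  node(7,7) S=405.7066 payoff=0.0000 vs cont=0.0000 → 0.0000 [wait]  ⇒ S*(7)=94.2535
t_6: node(6,0) S=60.8307 payoff=90.4093 vs cont=89.5225 → 90.4093 [stop]  node(6,1) S=81.4528 payoff=69.7872 vs cont=68.9005 → 69.7872 [stop]  node(6,2) S=109.0659 payoff=42.1741 vs cont=42.6297 → 42.6297 [wait]  node(6,3) S=146.0400 payoff=5.2000 vs cont=17.4532 → 17.4532 [wait]  node(6,4) S=195.5486 payoff=0.0000 vs cont=3.3850 → 3.3850 [wait]  node(6,5) S=261.8410 payoff=0.0000 vs cont=0.0000 → 0.0000 [wait]  node(6,6) S=350.6070 payoff=0.0000 vs cont=0.0000 → 0.0000 [wait]  ⇒ S*(6)=81.4528
t_5: node(5,0) S=70.3906 payoff=80.8494 vs cont=79.9627 → 80.8494 [stop]  node(5,1) S=94.2535 payoff=56.9865 vs cont=56.3189 → 56.9865 [stop]  node(5,2) S=126.2061 payoff=25.0339 vs cont=30.2732 → 30.2732 [wait]  node(5,3) S=168.9909 payoff=0.0000 vs cont=10.5859 → 10.5859 [wait]  node(5,4) S=226.2800 payoff=0.0000 vs cont=1.7374 → 1.7374 [wait]  node(5,5) S=302.9906 payoff=0.0000 vs cont=0.0000 → 0.0000 [wait]  ⇒ S*(5)=94.2535
t_4: node(4,0) S=81.4528 payoff=69.7872 vs cont=68.9005 → 69.7872 [stop]  node(4,1) S=109.0659 payoff=42.1741 vs cont=43.8068 → 43.8068 [wait]  node(4,2) S=146.0400 payoff=5.2000 vs cont=20.6287 → 20.6287 [wait]  node(4,3) S=195.5486 payoff=0.0000 vs cont=6.2689 → 6.2689 [wait]  node(4,4) S=261.8410 payoff=0.0000 vs cont=0.8918 → 0.8918 [wait]  ⇒ S*(4)=81.4528
t_3: node(3,0) S=94.2535 payoff=56.9865 vs cont=56.8849 → 56.9865 [stop]  node(3,1) S=126.2061 payoff=25.0339 vs cont=32.4044 → 32.4044 [wait]  node(3,2) S=168.9909 payoff=0.0000 vs cont=13.6026 → 13.6026 [wait]  node(3,3) S=226.2800 payoff=0.0000 vs cont=3.6465 → 3.6465 [wait]  ⇒ S*(3)=94.2535
t_2: node(2,0) S=109.0659 payoff=42.1741 vs cont=44.8316 → 44.8316 [wait]  node(2,1) S=146.0400 payoff=5.2000 vs cont=23.1732 → 23.1732 [wait]  node(2,2) S=195.5486 payoff=0.0000 vs cont=8.7353 → 8.7353 [wait]  ⇒ S*(2)=-
t_1: node(1,0) S=126.2061 payoff=25.0339 vs cont=34.1539 → 34.1539 [wait]  node(1,1) S=168.9909 payoff=0.0000 vs cont=16.0946 → 16.0946 [wait]  ⇒ S*(1)=-
t_0: node(0,0) S=146.0400 payoff=5.2000 vs cont=25.2695 → 25.2695 [wait]  ⇒ S*(0)=-

price = 25.2695
boundary = - - - 94.2535 81.4528 94.2535 81.4528 94.2535 109.0659
tree:
25.2695
34.1539 16.0946
44.8316 23.1732 8.7353
56.9865 32.4044 13.6026 3.6465
69.7872 43.8068 20.6287 6.2689 0.8918
80.8494 56.9865 30.2732 10.5859 1.7374 0.0000
90.4093 69.7872 42.6297 17.4532 3.3850 0.0000 0.0000
98.6708 80.8494 56.9865 27.8254 6.5950 0.0000 0.0000 0.0000
105.8103 90.4093 69.7872 42.1741 12.8491 0.0000 0.0000 0.0000 0.0000
111.9801 98.6708 80.8494 56.9865 25.0339 0.0000 0.0000 0.0000 0.0000 0.0000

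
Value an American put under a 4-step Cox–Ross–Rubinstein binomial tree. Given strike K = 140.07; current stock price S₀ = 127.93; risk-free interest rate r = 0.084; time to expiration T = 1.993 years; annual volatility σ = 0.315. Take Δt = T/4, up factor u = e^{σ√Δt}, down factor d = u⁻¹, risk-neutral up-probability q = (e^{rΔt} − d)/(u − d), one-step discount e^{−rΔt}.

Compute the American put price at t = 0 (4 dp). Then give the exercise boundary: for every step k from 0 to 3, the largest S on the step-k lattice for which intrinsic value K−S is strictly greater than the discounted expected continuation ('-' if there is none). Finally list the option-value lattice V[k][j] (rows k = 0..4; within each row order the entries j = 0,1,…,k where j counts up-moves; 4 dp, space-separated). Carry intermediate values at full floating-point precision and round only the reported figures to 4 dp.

Δt=0.49825  u=1.24901  d=0.80064  q=0.53997  discount=0.95901
step 4 (expiry): payoffs max(K−S,0) = 87.5030 58.0645 12.1400 0.0000 0.0000
step 3: (k=3,j=0): S=65.6566, (K−S)⁺=74.4134, hold=68.6721 ⇒ V=74.4134 exercise | (k=3,j=1): S=102.4254, (K−S)⁺=37.6446, hold=31.9032 ⇒ V=37.6446 exercise | (k=3,j=2): S=159.7854, (K−S)⁺=0.0000, hold=5.3559 ⇒ V=5.3559 continue | (k=3,j=3): S=249.2680, (K−S)⁺=0.0000, hold=0.0000 ⇒ V=0.0000 continue  boundary S*=102.4254
step 2: (k=2,j=0): S=82.0055, (K−S)⁺=58.0645, hold=52.3231 ⇒ V=58.0645 exercise | (k=2,j=1): S=127.9300, (K−S)⁺=12.1400, hold=19.3814 ⇒ V=19.3814 continue | (k=2,j=2): S=199.5730, (K−S)⁺=0.0000, hold=2.3629 ⇒ V=2.3629 continue  boundary S*=82.0055
step 1: (k=1,j=0): S=102.4254, (K−S)⁺=37.6446, hold=35.6531 ⇒ V=37.6446 exercise | (k=1,j=1): S=159.7854, (K−S)⁺=0.0000, hold=9.7742 ⇒ V=9.7742 continue  boundary S*=102.4254
step 0: (k=0,j=0): S=127.9300, (K−S)⁺=12.1400, hold=21.6694 ⇒ V=21.6694 continue  boundary S*=-

price = 21.6694
boundary = - 102.4254 82.0055 102.4254
tree:
21.6694
37.6446 9.7742
58.0645 19.3814 2.3629
74.4134 37.6446 5.3559 0.0000
87.5030 58.0645 12.1400 0.0000 0.0000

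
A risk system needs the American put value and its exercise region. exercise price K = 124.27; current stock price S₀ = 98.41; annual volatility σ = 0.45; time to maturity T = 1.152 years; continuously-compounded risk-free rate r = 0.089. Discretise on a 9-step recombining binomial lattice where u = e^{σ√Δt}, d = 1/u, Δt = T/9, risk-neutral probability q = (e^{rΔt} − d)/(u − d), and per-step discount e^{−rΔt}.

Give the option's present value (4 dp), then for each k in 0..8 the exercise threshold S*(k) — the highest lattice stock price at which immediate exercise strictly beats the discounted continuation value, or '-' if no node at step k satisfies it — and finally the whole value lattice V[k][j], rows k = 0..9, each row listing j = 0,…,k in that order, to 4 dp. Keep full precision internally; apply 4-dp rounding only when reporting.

Δt=0.12800  u=1.17468  d=0.85129  q=0.49527  discount=0.98867
step 9 (expiry): payoffs max(K−S,0) = 101.1622 92.3841 80.2714 63.5574 40.4941 8.6696 0.0000 0.0000 0.0000 0.0000
step 8: (k=8,j=0): S=27.1443, (K−S)⁺=97.1257, hold=95.7180 ⇒ V=97.1257 exercise | (k=8,j=1): S=37.4558, (K−S)⁺=86.8142, hold=85.4066 ⇒ V=86.8142 exercise | (k=8,j=2): S=51.6843, (K−S)⁺=72.5857, hold=71.1780 ⇒ V=72.5857 exercise | (k=8,j=3): S=71.3180, (K−S)⁺=52.9520, hold=51.5444 ⇒ V=52.9520 exercise | (k=8,j=4): S=98.4100, (K−S)⁺=25.8600, hold=24.4523 ⇒ V=25.8600 exercise | (k=8,j=5): S=135.7936, (K−S)⁺=0.0000, hold=4.3263 ⇒ V=4.3263 continue | (k=8,j=6): S=187.3784, (K−S)⁺=0.0000, hold=0.0000 ⇒ V=0.0000 continue | (k=8,j=7): S=258.5590, (K−S)⁺=0.0000, hold=0.0000 ⇒ V=0.0000 continue | (k=8,j=8): S=356.7794, (K−S)⁺=0.0000, hold=0.0000 ⇒ V=0.0000 continue  boundary S*=98.4100
step 7: (k=7,j=0): S=31.8859, (K−S)⁺=92.3841, hold=90.9764 ⇒ V=92.3841 exercise | (k=7,j=1): S=43.9986, (K−S)⁺=80.2714, hold=78.8637 ⇒ V=80.2714 exercise | (k=7,j=2): S=60.7126, (K−S)⁺=63.5574, hold=62.1497 ⇒ V=63.5574 exercise | (k=7,j=3): S=83.7759, (K−S)⁺=40.4941, hold=39.0864 ⇒ V=40.4941 exercise | (k=7,j=4): S=115.6004, (K−S)⁺=8.6696, hold=15.0230 ⇒ V=15.0230 continue | (k=7,j=5): S=159.5142, (K−S)⁺=0.0000, hold=2.1589 ⇒ V=2.1589 continue | (k=7,j=6): S=220.1099, (K−S)⁺=0.0000, hold=0.0000 ⇒ V=0.0000 continue | (k=7,j=7): S=303.7244, (K−S)⁺=0.0000, hold=0.0000 ⇒ V=0.0000 continue  boundary S*=83.7759
step 6: (k=6,j=0): S=37.4558, (K−S)⁺=86.8142, hold=85.4066 ⇒ V=86.8142 exercise | (k=6,j=1): S=51.6843, (K−S)⁺=72.5857, hold=71.1780 ⇒ V=72.5857 exercise | (k=6,j=2): S=71.3180, (K−S)⁺=52.9520, hold=51.5444 ⇒ V=52.9520 exercise | (k=6,j=3): S=98.4100, (K−S)⁺=25.8600, hold=27.5633 ⇒ V=27.5633 continue | (k=6,j=4): S=135.7936, (K−S)⁺=0.0000, hold=8.5538 ⇒ V=8.5538 continue | (k=6,j=5): S=187.3784, (K−S)⁺=0.0000, hold=1.0773 ⇒ V=1.0773 continue | (k=6,j=6): S=258.5590, (K−S)⁺=0.0000, hold=0.0000 ⇒ V=0.0000 continue  boundary S*=71.3180
step 5: (k=5,j=0): S=43.9986, (K−S)⁺=80.2714, hold=78.8637 ⇒ V=80.2714 exercise | (k=5,j=1): S=60.7126, (K−S)⁺=63.5574, hold=62.1497 ⇒ V=63.5574 exercise | (k=5,j=2): S=83.7759, (K−S)⁺=40.4941, hold=39.9205 ⇒ V=40.4941 exercise | (k=5,j=3): S=115.6004, (K−S)⁺=8.6696, hold=17.9430 ⇒ V=17.9430 continue | (k=5,j=4): S=159.5142, (K−S)⁺=0.0000, hold=4.7960 ⇒ V=4.7960 continue | (k=5,j=5): S=220.1099, (K−S)⁺=0.0000, hold=0.5376 ⇒ V=0.5376 continue  boundary S*=83.7759
step 4: (k=4,j=0): S=51.6843, (K−S)⁺=72.5857, hold=71.1780 ⇒ V=72.5857 exercise | (k=4,j=1): S=71.3180, (K−S)⁺=52.9520, hold=51.5444 ⇒ V=52.9520 exercise | (k=4,j=2): S=98.4100, (K−S)⁺=25.8600, hold=28.9931 ⇒ V=28.9931 continue | (k=4,j=3): S=135.7936, (K−S)⁺=0.0000, hold=11.3022 ⇒ V=11.3022 continue | (k=4,j=4): S=187.3784, (K−S)⁺=0.0000, hold=2.6565 ⇒ V=2.6565 continue  boundary S*=71.3180
step 3: (k=3,j=0): S=60.7126, (K−S)⁺=63.5574, hold=62.1497 ⇒ V=63.5574 exercise | (k=3,j=1): S=83.7759, (K−S)⁺=40.4941, hold=40.6206 ⇒ V=40.6206 continue | (k=3,j=2): S=115.6004, (K−S)⁺=8.6696, hold=20.0023 ⇒ V=20.0023 continue | (k=3,j=3): S=159.5142, (K−S)⁺=0.0000, hold=6.9408 ⇒ V=6.9408 continue  boundary S*=60.7126
step 2: (k=2,j=0): S=71.3180, (K−S)⁺=52.9520, hold=51.6063 ⇒ V=52.9520 exercise | (k=2,j=1): S=98.4100, (K−S)⁺=25.8600, hold=30.0646 ⇒ V=30.0646 continue | (k=2,j=2): S=135.7936, (K−S)⁺=0.0000, hold=13.3801 ⇒ V=13.3801 continue  boundary S*=71.3180
step 1: (k=1,j=0): S=83.7759, (K−S)⁺=40.4941, hold=41.1452 ⇒ V=41.1452 continue | (k=1,j=1): S=115.6004, (K−S)⁺=8.6696, hold=21.5543 ⇒ V=21.5543 continue  boundary S*=-
step 0: (k=0,j=0): S=98.4100, (K−S)⁺=25.8600, hold=31.0864 ⇒ V=31.0864 continue  boundary S*=-

price = 31.0864
boundary = - - 71.3180 60.7126 71.3180 83.7759 71.3180 83.7759 98.4100
tree:
31.0864
41.1452 21.5543
52.9520 30.0646 13.3801
63.5574 40.6206 20.0023 6.9408
72.5857 52.9520 28.9931 11.3022 2.6565
80.2714 63.5574 40.4941 17.9430 4.7960 0.5376
86.8142 72.5857 52.9520 27.5633 8.5538 1.0773 0.0000
92.3841 80.2714 63.5574 40.4941 15.0230 2.1589 0.0000 0.0000
97.1257 86.8142 72.5857 52.9520 25.8600 4.3263 0.0000 0.0000 0.0000
101.1622 92.3841 80.2714 63.5574 40.4941 8.6696 0.0000 0.0000 0.0000 0.0000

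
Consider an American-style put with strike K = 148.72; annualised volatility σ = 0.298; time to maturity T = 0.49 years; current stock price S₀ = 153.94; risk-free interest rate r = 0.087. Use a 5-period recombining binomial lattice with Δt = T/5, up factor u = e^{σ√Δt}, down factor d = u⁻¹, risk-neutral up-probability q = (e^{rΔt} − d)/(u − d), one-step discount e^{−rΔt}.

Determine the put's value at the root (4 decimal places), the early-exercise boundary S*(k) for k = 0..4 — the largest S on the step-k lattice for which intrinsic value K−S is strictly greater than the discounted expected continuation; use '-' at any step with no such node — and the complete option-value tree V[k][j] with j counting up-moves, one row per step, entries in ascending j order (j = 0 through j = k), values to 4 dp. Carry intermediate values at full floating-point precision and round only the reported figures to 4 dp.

price = 8.3450
boundary = - - - 116.3609 127.7385
tree:
8.3450
13.6579 3.6268
21.5449 6.6746 0.9010
32.3591 12.0159 1.9032 0.0000
42.7233 20.9815 4.0200 0.0000 0.0000
52.1644 32.3591 8.4914 0.0000 0.0000 0.0000

Δt=0.09800, u=1.09778, d=0.91093, q=0.52252, disc=e^(-rΔt)=0.99151
k=5 terminal: V=max(K-S,0) → 52.1644 32.3591 8.4914 0.0000 0.0000 0.0000
k=4: j=0 S=105.9967 intr=42.7233 cont=41.4607 V=42.7233[EX]; j=1 S=127.7385 intr=20.9815 cont=19.7189 V=20.9815[EX]; j=2 S=153.9400 intr=0.0000 cont=4.0200 V=4.0200[hold]; j=3 S=185.5159 intr=0.0000 cont=0.0000 V=0.0000[hold]; j=4 S=223.5685 intr=0.0000 cont=0.0000 V=0.0000[hold]  S*(4)=127.7385
k=3: j=0 S=116.3609 intr=32.3591 cont=31.0965 V=32.3591[EX]; j=1 S=140.2286 intr=8.4914 cont=12.0159 V=12.0159[hold]; j=2 S=168.9920 intr=0.0000 cont=1.9032 V=1.9032[hold]; j=3 S=203.6554 intr=0.0000 cont=0.0000 V=0.0000[hold]  S*(3)=116.3609
k=2: j=0 S=127.7385 intr=20.9815 cont=21.5449 V=21.5449[hold]; j=1 S=153.9400 intr=0.0000 cont=6.6746 V=6.6746[hold]; j=2 S=185.5159 intr=0.0000 cont=0.9010 V=0.9010[hold]  S*(2)=-
k=1: j=0 S=140.2286 intr=8.4914 cont=13.6579 V=13.6579[hold]; j=1 S=168.9920 intr=0.0000 cont=3.6268 V=3.6268[hold]  S*(1)=-
k=0: j=0 S=153.9400 intr=0.0000 cont=8.3450 V=8.3450[hold]  S*(0)=-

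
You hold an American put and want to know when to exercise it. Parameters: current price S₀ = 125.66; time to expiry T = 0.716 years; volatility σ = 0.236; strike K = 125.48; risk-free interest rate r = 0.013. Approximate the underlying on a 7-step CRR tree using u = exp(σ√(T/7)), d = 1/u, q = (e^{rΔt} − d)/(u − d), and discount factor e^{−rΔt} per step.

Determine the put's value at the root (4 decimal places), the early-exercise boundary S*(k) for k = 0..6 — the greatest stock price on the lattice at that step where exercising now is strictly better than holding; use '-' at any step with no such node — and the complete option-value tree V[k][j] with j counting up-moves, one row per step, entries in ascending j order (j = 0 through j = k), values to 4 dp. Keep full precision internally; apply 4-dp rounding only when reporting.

price = 9.7449
boundary = - - - - 92.9135 100.1978 108.0532
tree:
9.7449
13.9039 5.4416
19.2056 8.4225 2.3532
25.5494 12.6535 4.0406 0.6029
32.5665 18.3136 6.7955 1.1836 0.0000
39.3213 25.2822 11.1088 2.3236 0.0000 0.0000
45.5850 32.5665 17.4268 4.5617 0.0000 0.0000 0.0000
51.3934 39.3213 25.2822 8.9554 0.0000 0.0000 0.0000 0.0000

Δt=0.10229, u=1.07840, d=0.92730, q=0.48995, disc=e^(-rΔt)=0.99867
k=7 terminal: V=max(K-S,0) → 51.3934 39.3213 25.2822 8.9554 0.0000 0.0000 0.0000 0.0000
k=6: j=0 S=79.8950 intr=45.5850 cont=45.4183 V=45.5850[EX]; j=1 S=92.9135 intr=32.5665 cont=32.3998 V=32.5665[EX]; j=2 S=108.0532 intr=17.4268 cont=17.2600 V=17.4268[EX]; j=3 S=125.6600 intr=0.0000 cont=4.5617 V=4.5617[hold]; j=4 S=146.1357 intr=0.0000 cont=0.0000 V=0.0000[hold]; j=5 S=169.9478 intr=0.0000 cont=0.0000 V=0.0000[hold]; j=6 S=197.6399 intr=0.0000 cont=0.0000 V=0.0000[hold]  S*(6)=108.0532
k=5: j=0 S=86.1587 intr=39.3213 cont=39.1546 V=39.3213[EX]; j=1 S=100.1978 intr=25.2822 cont=25.1155 V=25.2822[EX]; j=2 S=116.5246 intr=8.9554 cont=11.1088 V=11.1088[hold]; j=3 S=135.5117 intr=0.0000 cont=2.3236 V=2.3236[hold]; j=4 S=157.5926 intr=0.0000 cont=0.0000 V=0.0000[hold]; j=5 S=183.2716 intr=0.0000 cont=0.0000 V=0.0000[hold]  S*(5)=100.1978
k=4: j=0 S=92.9135 intr=32.5665 cont=32.3998 V=32.5665[EX]; j=1 S=108.0532 intr=17.4268 cont=18.3136 V=18.3136[hold]; j=2 S=125.6600 intr=0.0000 cont=6.7955 V=6.7955[hold]; j=3 S=146.1357 intr=0.0000 cont=1.1836 V=1.1836[hold]; j=4 S=169.9478 intr=0.0000 cont=0.0000 V=0.0000[hold]  S*(4)=92.9135
k=3: j=0 S=100.1978 intr=25.2822 cont=25.5494 V=25.5494[hold]; j=1 S=116.5246 intr=8.9554 cont=12.6535 V=12.6535[hold]; j=2 S=135.5117 intr=0.0000 cont=4.0406 V=4.0406[hold]; j=3 S=157.5926 intr=0.0000 cont=0.6029 V=0.6029[hold]  S*(3)=-
k=2: j=0 S=108.0532 intr=17.4268 cont=19.2056 V=19.2056[hold]; j=1 S=125.6600 intr=0.0000 cont=8.4225 V=8.4225[hold]; j=2 S=146.1357 intr=0.0000 cont=2.3532 V=2.3532[hold]  S*(2)=-
k=1: j=0 S=116.5246 intr=8.9554 cont=13.9039 V=13.9039[hold]; j=1 S=135.5117 intr=0.0000 cont=5.4416 V=5.4416[hold]  S*(1)=-
k=0: j=0 S=125.6600 intr=0.0000 cont=9.7449 V=9.7449[hold]  S*(0)=-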